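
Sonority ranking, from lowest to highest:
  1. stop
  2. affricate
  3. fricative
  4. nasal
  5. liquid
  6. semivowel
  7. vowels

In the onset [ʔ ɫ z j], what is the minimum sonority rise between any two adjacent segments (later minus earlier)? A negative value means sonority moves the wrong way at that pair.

-2

/ʔ/ — stop, sonority 1.
/ɫ/ — liquid, sonority 5.
/z/ — fricative, sonority 3.
/j/ — semivowel, sonority 6.
/ʔ/→/ɫ/: change +4.
/ɫ/→/z/: change -2.
/z/→/j/: change +3.
Minimum = -2.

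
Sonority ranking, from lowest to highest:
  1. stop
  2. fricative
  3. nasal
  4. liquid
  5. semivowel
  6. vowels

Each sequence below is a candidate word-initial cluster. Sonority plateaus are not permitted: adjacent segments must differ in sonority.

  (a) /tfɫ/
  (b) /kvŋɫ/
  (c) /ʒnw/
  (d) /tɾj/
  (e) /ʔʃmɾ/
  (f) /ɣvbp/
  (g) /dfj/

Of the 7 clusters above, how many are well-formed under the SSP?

6

(a) sonority 1-2-4: well-formed.
(b) sonority 1-2-3-4: well-formed.
(c) sonority 2-3-5: well-formed.
(d) sonority 1-4-5: well-formed.
(e) sonority 1-2-3-4: well-formed.
(f) sonority 2-2-1-1: ill-formed.
(g) sonority 1-2-5: well-formed.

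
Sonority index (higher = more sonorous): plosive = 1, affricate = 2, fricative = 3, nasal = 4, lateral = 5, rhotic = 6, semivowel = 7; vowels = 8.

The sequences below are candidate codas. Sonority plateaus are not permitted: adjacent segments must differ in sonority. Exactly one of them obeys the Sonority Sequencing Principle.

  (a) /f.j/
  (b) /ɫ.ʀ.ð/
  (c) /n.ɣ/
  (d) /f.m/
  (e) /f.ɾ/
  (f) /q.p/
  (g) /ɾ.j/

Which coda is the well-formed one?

(a) 3-7 → violates
(b) 5-6-3 → violates
(c) 4-3 → obeys
(d) 3-4 → violates
(e) 3-6 → violates
(f) 1-1 → violates
(g) 6-7 → violates

c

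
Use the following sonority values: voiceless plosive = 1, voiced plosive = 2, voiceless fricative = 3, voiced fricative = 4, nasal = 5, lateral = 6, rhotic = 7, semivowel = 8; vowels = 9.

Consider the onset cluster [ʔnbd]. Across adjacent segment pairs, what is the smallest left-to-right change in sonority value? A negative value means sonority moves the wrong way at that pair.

-3

/ʔ/ — voiceless plosive, sonority 1.
/n/ — nasal, sonority 5.
/b/ — voiced plosive, sonority 2.
/d/ — voiced plosive, sonority 2.
/ʔ/→/n/: change +4.
/n/→/b/: change -3.
/b/→/d/: change +0.
Minimum = -3.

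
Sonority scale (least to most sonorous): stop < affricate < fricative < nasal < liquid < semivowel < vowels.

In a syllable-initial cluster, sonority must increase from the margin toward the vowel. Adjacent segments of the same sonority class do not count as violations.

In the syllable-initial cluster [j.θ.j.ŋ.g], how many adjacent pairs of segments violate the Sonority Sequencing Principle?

3

/j/: semivowel = 6.
/θ/: fricative = 3.
/j/: semivowel = 6.
/ŋ/: nasal = 4.
/g/: stop = 1.
/j/→/θ/: 6→3 (does not rise) — violation.
/θ/→/j/: 3→6 (rises) — ok.
/j/→/ŋ/: 6→4 (does not rise) — violation.
/ŋ/→/g/: 4→1 (does not rise) — violation.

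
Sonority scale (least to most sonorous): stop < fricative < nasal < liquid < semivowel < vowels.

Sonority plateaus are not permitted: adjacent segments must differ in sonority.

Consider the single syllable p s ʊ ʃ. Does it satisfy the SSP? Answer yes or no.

Onset: /p/ is a stop (sonority 1), /s/ is a fricative (sonority 2); then the nucleus /ʊ/ (sonority 6).
Onset profile 1-2-6 — rises to the nucleus.
Coda: /ʃ/ is a fricative (sonority 2).
Coda profile 6-2 — falls from the nucleus.

yes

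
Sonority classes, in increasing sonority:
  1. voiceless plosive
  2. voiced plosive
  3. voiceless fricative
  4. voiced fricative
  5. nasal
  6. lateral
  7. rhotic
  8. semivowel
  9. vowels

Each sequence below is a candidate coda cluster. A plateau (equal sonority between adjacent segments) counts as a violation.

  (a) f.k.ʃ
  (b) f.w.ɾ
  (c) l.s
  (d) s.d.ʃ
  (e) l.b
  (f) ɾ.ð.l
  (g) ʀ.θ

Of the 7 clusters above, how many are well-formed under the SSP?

3

(a) sonority 3-1-3: ill-formed.
(b) sonority 3-8-7: ill-formed.
(c) sonority 6-3: well-formed.
(d) sonority 3-2-3: ill-formed.
(e) sonority 6-2: well-formed.
(f) sonority 7-4-6: ill-formed.
(g) sonority 7-3: well-formed.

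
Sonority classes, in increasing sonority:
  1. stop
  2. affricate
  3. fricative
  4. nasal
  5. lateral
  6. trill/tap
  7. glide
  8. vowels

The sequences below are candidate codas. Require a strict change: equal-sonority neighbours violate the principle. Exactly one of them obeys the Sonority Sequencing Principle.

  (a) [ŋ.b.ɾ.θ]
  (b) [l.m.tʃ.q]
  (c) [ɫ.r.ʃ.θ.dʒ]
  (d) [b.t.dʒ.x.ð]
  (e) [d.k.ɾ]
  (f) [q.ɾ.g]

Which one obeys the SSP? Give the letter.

b

(a) 4-1-6-3 → violates
(b) 5-4-2-1 → obeys
(c) 5-6-3-3-2 → violates
(d) 1-1-2-3-3 → violates
(e) 1-1-6 → violates
(f) 1-6-1 → violates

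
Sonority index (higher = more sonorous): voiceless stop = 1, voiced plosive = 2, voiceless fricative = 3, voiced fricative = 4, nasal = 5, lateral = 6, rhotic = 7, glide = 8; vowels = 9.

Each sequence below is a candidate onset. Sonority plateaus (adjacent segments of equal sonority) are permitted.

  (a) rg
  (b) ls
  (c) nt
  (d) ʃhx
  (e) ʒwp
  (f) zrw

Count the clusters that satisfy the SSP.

2

(a) 7-2 → violates
(b) 6-3 → violates
(c) 5-1 → violates
(d) 3-3-3 → obeys
(e) 4-8-1 → violates
(f) 4-7-8 → obeys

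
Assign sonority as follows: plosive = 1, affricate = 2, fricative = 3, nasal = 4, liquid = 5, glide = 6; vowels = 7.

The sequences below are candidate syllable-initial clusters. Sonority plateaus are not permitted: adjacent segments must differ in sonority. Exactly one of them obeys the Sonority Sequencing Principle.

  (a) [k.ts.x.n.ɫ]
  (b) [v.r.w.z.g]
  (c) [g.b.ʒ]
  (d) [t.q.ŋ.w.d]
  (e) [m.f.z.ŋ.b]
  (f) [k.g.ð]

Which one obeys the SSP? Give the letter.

(a) sonority 1-2-3-4-5: well-formed.
(b) sonority 3-5-6-3-1: ill-formed.
(c) sonority 1-1-3: ill-formed.
(d) sonority 1-1-4-6-1: ill-formed.
(e) sonority 4-3-3-4-1: ill-formed.
(f) sonority 1-1-3: ill-formed.

a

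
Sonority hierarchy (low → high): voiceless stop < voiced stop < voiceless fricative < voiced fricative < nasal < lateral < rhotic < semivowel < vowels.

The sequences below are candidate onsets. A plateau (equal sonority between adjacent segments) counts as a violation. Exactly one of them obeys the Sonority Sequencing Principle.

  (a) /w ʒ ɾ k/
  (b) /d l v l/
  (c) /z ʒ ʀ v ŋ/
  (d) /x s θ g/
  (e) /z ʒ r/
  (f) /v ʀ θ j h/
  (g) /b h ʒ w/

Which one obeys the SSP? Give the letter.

(a) 8-4-7-1 → violates
(b) 2-6-4-6 → violates
(c) 4-4-7-4-5 → violates
(d) 3-3-3-2 → violates
(e) 4-4-7 → violates
(f) 4-7-3-8-3 → violates
(g) 2-3-4-8 → obeys

g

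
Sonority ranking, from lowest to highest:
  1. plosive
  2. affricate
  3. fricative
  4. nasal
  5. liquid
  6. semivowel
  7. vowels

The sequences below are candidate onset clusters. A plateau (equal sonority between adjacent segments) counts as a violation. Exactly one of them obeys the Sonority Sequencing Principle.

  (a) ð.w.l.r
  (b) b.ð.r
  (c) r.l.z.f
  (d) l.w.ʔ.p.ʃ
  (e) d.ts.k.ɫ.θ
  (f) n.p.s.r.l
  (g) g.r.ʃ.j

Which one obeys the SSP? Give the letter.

b

(a) sonority 3-6-5-5: ill-formed.
(b) sonority 1-3-5: well-formed.
(c) sonority 5-5-3-3: ill-formed.
(d) sonority 5-6-1-1-3: ill-formed.
(e) sonority 1-2-1-5-3: ill-formed.
(f) sonority 4-1-3-5-5: ill-formed.
(g) sonority 1-5-3-6: ill-formed.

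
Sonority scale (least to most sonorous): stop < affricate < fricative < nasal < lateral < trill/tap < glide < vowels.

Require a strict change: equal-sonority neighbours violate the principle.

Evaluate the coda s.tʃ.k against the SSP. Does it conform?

yes

/s/: fricative = 3.
/tʃ/: affricate = 2.
/k/: stop = 1.
The profile 3-2-1 strictly falls, so the coda satisfies the SSP.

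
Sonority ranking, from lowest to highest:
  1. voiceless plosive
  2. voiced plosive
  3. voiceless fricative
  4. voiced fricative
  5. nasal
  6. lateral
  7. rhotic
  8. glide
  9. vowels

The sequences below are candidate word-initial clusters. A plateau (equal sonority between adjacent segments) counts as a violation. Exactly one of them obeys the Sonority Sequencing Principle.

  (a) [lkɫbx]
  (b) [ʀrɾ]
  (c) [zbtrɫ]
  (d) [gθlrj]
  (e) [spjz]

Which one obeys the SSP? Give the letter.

(a) 6-1-6-2-3 → violates
(b) 7-7-7 → violates
(c) 4-2-1-7-6 → violates
(d) 2-3-6-7-8 → obeys
(e) 3-1-8-4 → violates

d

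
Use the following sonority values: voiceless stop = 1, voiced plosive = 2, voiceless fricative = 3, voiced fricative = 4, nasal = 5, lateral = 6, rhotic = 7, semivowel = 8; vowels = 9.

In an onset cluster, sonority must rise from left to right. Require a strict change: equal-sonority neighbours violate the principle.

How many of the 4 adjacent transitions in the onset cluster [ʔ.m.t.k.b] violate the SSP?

2

/ʔ/: voiceless stop = 1.
/m/: nasal = 5.
/t/: voiceless stop = 1.
/k/: voiceless stop = 1.
/b/: voiced plosive = 2.
/ʔ/→/m/: 1→5 (rises) — ok.
/m/→/t/: 5→1 (does not rise) — violation.
/t/→/k/: 1→1 (plateau) — violation.
/k/→/b/: 1→2 (rises) — ok.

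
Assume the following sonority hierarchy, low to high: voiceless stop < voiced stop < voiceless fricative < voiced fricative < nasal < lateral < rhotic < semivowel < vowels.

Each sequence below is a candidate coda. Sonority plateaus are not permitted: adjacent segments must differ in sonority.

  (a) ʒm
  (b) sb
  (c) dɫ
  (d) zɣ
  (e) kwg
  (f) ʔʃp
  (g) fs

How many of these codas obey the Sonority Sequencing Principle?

1

(a) 4-5 → violates
(b) 3-2 → obeys
(c) 2-6 → violates
(d) 4-4 → violates
(e) 1-8-2 → violates
(f) 1-3-1 → violates
(g) 3-3 → violates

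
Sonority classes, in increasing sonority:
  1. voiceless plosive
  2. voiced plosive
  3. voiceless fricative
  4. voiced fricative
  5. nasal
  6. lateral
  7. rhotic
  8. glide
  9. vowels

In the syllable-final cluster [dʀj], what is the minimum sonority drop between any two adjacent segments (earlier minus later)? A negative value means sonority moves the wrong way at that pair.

/d/ — voiced plosive, sonority 2.
/ʀ/ — rhotic, sonority 7.
/j/ — glide, sonority 8.
/d/→/ʀ/: change -5.
/ʀ/→/j/: change -1.
Minimum = -5.

-5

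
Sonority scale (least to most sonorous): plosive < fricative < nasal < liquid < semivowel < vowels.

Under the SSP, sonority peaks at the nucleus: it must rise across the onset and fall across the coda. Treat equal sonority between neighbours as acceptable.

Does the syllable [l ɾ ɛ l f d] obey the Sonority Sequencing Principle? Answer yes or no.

Onset: /l/ is a liquid (sonority 4), /ɾ/ is a liquid (sonority 4); then the nucleus /ɛ/ (sonority 6).
Onset profile 4-4-6 — rises to the nucleus.
Coda: /l/ is a liquid (sonority 4), /f/ is a fricative (sonority 2), /d/ is a plosive (sonority 1).
Coda profile 6-4-2-1 — falls from the nucleus.

yes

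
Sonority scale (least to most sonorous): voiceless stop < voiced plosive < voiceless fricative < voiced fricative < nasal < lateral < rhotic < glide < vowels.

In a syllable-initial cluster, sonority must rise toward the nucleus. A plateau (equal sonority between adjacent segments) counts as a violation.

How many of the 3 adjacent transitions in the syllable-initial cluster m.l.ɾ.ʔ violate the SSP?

/m/ is a nasal (sonority 5).
/l/ is a lateral (sonority 6).
/ɾ/ is a rhotic (sonority 7).
/ʔ/ is a voiceless stop (sonority 1).
/m/→/l/: 5→6 (rises) — ok.
/l/→/ɾ/: 6→7 (rises) — ok.
/ɾ/→/ʔ/: 7→1 (does not rise) — violation.

1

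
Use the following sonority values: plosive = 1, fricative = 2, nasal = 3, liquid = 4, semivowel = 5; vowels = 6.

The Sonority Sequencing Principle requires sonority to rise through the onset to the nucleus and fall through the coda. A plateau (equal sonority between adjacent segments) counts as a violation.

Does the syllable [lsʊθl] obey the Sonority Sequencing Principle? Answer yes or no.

Onset: /l/ is a liquid (sonority 4), /s/ is a fricative (sonority 2); then the nucleus /ʊ/ (sonority 6).
Onset profile 4-2-6 — does not strictly rise throughout.
Coda: /θ/ is a fricative (sonority 2), /l/ is a liquid (sonority 4).
Coda profile 6-2-4 — does not strictly fall throughout.

no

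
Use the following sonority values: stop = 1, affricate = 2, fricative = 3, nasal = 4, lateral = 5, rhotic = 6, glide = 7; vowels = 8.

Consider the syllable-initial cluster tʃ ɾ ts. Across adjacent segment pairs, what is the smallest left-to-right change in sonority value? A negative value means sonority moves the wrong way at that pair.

-4

/tʃ/ is an affricate (sonority 2).
/ɾ/ is a rhotic (sonority 6).
/ts/ is an affricate (sonority 2).
/tʃ/→/ɾ/: change +4.
/ɾ/→/ts/: change -4.
Minimum = -4.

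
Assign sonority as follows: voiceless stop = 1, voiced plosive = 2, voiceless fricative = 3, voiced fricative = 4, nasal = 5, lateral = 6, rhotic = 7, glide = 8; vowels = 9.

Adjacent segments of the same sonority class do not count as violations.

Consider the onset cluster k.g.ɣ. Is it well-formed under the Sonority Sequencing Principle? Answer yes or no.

/k/: voiceless stop = 1.
/g/: voiced plosive = 2.
/ɣ/: voiced fricative = 4.
The profile 1-2-4 strictly rises, so the onset cluster satisfies the SSP.

yes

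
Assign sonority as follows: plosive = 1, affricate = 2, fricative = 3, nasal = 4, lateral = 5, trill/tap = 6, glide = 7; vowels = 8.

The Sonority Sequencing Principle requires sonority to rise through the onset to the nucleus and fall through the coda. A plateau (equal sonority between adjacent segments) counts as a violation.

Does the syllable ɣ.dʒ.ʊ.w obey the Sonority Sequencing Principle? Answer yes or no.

Onset: /ɣ/ is a fricative (sonority 3), /dʒ/ is an affricate (sonority 2); then the nucleus /ʊ/ (sonority 8).
Onset profile 3-2-8 — does not strictly rise throughout.
Coda: /w/ is a glide (sonority 7).
Coda profile 8-7 — falls from the nucleus.

no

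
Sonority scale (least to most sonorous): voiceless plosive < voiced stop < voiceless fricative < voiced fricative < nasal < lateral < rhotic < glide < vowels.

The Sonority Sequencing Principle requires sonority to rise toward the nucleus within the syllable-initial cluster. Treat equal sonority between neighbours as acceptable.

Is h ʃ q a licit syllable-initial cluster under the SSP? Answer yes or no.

no

/h/ — voiceless fricative, sonority 3.
/ʃ/ — voiceless fricative, sonority 3.
/q/ — voiceless plosive, sonority 1.
The profile is 3-3-1. Between /ʃ/ (3) and /q/ (1) sonority does not rise, so the cluster violates the SSP.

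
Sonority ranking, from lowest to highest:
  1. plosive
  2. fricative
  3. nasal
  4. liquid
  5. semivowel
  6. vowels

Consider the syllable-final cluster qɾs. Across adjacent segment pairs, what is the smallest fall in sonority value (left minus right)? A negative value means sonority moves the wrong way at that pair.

-3

/q/: plosive = 1.
/ɾ/: liquid = 4.
/s/: fricative = 2.
/q/→/ɾ/: change -3.
/ɾ/→/s/: change +2.
Minimum = -3.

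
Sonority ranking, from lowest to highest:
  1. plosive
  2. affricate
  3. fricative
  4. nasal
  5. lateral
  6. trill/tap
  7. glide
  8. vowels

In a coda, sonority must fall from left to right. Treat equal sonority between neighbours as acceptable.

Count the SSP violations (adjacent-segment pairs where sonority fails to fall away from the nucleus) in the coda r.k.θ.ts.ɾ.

/r/ — trill/tap, sonority 6.
/k/ — plosive, sonority 1.
/θ/ — fricative, sonority 3.
/ts/ — affricate, sonority 2.
/ɾ/ — trill/tap, sonority 6.
/r/→/k/: 6→1 (falls) — ok.
/k/→/θ/: 1→3 (does not fall) — violation.
/θ/→/ts/: 3→2 (falls) — ok.
/ts/→/ɾ/: 2→6 (does not fall) — violation.

2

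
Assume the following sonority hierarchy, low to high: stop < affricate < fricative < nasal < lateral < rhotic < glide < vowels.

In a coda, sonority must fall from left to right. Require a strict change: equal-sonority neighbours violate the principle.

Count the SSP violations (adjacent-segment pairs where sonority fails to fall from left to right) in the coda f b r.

/f/ — fricative, sonority 3.
/b/ — stop, sonority 1.
/r/ — rhotic, sonority 6.
/f/→/b/: 3→1 (falls) — ok.
/b/→/r/: 1→6 (does not fall) — violation.

1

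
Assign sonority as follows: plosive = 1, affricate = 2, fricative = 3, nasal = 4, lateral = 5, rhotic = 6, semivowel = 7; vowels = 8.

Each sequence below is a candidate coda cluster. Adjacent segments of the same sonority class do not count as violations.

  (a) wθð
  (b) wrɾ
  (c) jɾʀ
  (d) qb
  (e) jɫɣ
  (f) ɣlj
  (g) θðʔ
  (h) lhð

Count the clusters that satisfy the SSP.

(a) sonority 7-3-3: well-formed.
(b) sonority 7-6-6: well-formed.
(c) sonority 7-6-6: well-formed.
(d) sonority 1-1: well-formed.
(e) sonority 7-5-3: well-formed.
(f) sonority 3-5-7: ill-formed.
(g) sonority 3-3-1: well-formed.
(h) sonority 5-3-3: well-formed.

7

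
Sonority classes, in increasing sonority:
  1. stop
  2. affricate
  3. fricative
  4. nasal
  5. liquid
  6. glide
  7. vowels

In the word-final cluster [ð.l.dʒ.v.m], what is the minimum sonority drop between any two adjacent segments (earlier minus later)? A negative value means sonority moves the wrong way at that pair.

-2

/ð/ is a fricative (sonority 3).
/l/ is a liquid (sonority 5).
/dʒ/ is an affricate (sonority 2).
/v/ is a fricative (sonority 3).
/m/ is a nasal (sonority 4).
/ð/→/l/: change -2.
/l/→/dʒ/: change +3.
/dʒ/→/v/: change -1.
/v/→/m/: change -1.
Minimum = -2.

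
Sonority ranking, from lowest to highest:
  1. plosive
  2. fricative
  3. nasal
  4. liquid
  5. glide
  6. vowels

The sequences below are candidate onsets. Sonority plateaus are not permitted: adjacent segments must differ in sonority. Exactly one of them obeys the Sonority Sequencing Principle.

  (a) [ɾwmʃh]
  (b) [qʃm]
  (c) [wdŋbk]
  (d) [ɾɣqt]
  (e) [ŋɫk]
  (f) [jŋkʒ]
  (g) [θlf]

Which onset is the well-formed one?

(a) sonority 4-5-3-2-2: ill-formed.
(b) sonority 1-2-3: well-formed.
(c) sonority 5-1-3-1-1: ill-formed.
(d) sonority 4-2-1-1: ill-formed.
(e) sonority 3-4-1: ill-formed.
(f) sonority 5-3-1-2: ill-formed.
(g) sonority 2-4-2: ill-formed.

b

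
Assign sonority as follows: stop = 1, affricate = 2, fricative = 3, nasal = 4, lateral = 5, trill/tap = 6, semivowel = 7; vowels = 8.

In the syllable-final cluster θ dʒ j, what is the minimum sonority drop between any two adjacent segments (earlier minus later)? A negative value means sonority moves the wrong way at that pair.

/θ/: fricative = 3.
/dʒ/: affricate = 2.
/j/: semivowel = 7.
/θ/→/dʒ/: change +1.
/dʒ/→/j/: change -5.
Minimum = -5.

-5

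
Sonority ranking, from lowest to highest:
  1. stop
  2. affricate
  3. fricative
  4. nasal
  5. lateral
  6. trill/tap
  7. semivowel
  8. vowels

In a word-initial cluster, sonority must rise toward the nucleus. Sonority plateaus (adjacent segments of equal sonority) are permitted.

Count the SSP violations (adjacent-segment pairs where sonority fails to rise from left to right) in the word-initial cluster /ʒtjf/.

2

/ʒ/ is a fricative (sonority 3).
/t/ is a stop (sonority 1).
/j/ is a semivowel (sonority 7).
/f/ is a fricative (sonority 3).
/ʒ/→/t/: 3→1 (does not rise) — violation.
/t/→/j/: 1→7 (rises) — ok.
/j/→/f/: 7→3 (does not rise) — violation.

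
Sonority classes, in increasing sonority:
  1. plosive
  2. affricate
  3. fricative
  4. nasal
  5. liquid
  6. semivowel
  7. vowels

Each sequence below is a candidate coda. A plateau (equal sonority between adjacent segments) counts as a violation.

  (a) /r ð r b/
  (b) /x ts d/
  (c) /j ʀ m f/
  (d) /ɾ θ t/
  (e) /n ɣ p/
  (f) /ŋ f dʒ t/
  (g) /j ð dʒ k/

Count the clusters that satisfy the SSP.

6

(a) /r ð r b/: profile 5-3-5-1 — violates.
(b) /x ts d/: profile 3-2-1 — obeys.
(c) /j ʀ m f/: profile 6-5-4-3 — obeys.
(d) /ɾ θ t/: profile 5-3-1 — obeys.
(e) /n ɣ p/: profile 4-3-1 — obeys.
(f) /ŋ f dʒ t/: profile 4-3-2-1 — obeys.
(g) /j ð dʒ k/: profile 6-3-2-1 — obeys.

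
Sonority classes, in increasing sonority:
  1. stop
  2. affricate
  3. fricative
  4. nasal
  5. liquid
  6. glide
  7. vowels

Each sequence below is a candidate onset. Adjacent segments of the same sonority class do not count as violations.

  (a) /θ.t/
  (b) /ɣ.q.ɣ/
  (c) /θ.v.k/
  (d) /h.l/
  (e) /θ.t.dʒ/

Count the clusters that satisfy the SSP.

1

(a) sonority 3-1: ill-formed.
(b) sonority 3-1-3: ill-formed.
(c) sonority 3-3-1: ill-formed.
(d) sonority 3-5: well-formed.
(e) sonority 3-1-2: ill-formed.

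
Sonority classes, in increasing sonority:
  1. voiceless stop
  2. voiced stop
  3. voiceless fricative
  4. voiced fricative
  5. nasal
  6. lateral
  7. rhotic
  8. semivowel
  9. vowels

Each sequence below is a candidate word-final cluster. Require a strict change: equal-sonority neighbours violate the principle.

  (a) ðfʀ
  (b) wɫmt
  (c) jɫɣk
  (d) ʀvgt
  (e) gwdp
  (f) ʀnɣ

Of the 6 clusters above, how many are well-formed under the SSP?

4

(a) sonority 4-3-7: ill-formed.
(b) sonority 8-6-5-1: well-formed.
(c) sonority 8-6-4-1: well-formed.
(d) sonority 7-4-2-1: well-formed.
(e) sonority 2-8-2-1: ill-formed.
(f) sonority 7-5-4: well-formed.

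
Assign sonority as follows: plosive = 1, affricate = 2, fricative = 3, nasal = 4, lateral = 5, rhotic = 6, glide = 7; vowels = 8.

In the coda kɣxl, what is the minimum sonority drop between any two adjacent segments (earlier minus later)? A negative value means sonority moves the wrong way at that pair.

-2

/k/ is a plosive (sonority 1).
/ɣ/ is a fricative (sonority 3).
/x/ is a fricative (sonority 3).
/l/ is a lateral (sonority 5).
/k/→/ɣ/: change -2.
/ɣ/→/x/: change +0.
/x/→/l/: change -2.
Minimum = -2.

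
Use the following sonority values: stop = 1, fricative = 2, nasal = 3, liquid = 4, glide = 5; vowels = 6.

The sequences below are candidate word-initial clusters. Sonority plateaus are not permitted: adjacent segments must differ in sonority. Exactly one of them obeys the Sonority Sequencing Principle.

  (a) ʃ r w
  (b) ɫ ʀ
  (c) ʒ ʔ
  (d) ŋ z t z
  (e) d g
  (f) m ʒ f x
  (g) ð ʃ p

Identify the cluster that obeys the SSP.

a

(a) 2-4-5 → obeys
(b) 4-4 → violates
(c) 2-1 → violates
(d) 3-2-1-2 → violates
(e) 1-1 → violates
(f) 3-2-2-2 → violates
(g) 2-2-1 → violates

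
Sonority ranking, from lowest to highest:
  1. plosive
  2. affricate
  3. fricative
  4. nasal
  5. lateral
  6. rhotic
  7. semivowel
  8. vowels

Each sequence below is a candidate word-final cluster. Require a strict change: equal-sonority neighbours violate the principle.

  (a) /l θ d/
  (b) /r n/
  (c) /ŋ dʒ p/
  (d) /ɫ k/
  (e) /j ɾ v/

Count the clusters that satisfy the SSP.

(a) /l θ d/: profile 5-3-1 — obeys.
(b) /r n/: profile 6-4 — obeys.
(c) /ŋ dʒ p/: profile 4-2-1 — obeys.
(d) /ɫ k/: profile 5-1 — obeys.
(e) /j ɾ v/: profile 7-6-3 — obeys.

5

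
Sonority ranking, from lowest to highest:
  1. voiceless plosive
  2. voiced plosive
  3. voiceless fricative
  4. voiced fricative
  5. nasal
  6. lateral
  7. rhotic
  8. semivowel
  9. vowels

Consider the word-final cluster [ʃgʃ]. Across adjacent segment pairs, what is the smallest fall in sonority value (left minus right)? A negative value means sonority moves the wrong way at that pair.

/ʃ/: voiceless fricative = 3.
/g/: voiced plosive = 2.
/ʃ/: voiceless fricative = 3.
/ʃ/→/g/: change +1.
/g/→/ʃ/: change -1.
Minimum = -1.

-1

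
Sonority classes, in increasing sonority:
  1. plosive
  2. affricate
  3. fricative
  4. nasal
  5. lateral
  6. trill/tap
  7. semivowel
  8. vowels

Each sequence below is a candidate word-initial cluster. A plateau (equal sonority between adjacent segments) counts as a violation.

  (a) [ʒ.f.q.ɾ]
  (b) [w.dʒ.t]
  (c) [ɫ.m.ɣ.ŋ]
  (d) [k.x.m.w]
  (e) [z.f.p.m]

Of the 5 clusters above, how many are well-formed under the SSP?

1

(a) [ʒ.f.q.ɾ]: profile 3-3-1-6 — violates.
(b) [w.dʒ.t]: profile 7-2-1 — violates.
(c) [ɫ.m.ɣ.ŋ]: profile 5-4-3-4 — violates.
(d) [k.x.m.w]: profile 1-3-4-7 — obeys.
(e) [z.f.p.m]: profile 3-3-1-4 — violates.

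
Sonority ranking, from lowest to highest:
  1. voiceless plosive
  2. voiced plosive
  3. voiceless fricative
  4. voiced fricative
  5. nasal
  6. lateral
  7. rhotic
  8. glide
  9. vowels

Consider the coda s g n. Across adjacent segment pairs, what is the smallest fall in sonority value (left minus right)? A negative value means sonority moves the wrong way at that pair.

-3

/s/: voiceless fricative = 3.
/g/: voiced plosive = 2.
/n/: nasal = 5.
/s/→/g/: change +1.
/g/→/n/: change -3.
Minimum = -3.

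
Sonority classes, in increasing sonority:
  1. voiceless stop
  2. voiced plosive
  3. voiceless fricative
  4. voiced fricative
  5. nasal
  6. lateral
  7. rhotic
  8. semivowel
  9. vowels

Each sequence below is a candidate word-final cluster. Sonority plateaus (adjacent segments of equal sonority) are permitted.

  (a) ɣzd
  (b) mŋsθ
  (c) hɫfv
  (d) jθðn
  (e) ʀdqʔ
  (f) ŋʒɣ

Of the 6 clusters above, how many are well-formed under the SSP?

(a) ɣzd: profile 4-4-2 — obeys.
(b) mŋsθ: profile 5-5-3-3 — obeys.
(c) hɫfv: profile 3-6-3-4 — violates.
(d) jθðn: profile 8-3-4-5 — violates.
(e) ʀdqʔ: profile 7-2-1-1 — obeys.
(f) ŋʒɣ: profile 5-4-4 — obeys.

4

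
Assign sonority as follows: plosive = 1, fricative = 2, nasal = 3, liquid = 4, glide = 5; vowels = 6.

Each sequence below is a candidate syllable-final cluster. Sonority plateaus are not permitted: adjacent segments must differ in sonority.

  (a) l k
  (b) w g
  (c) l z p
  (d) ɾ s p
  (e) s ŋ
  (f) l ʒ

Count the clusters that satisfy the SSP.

5

(a) l k: profile 4-1 — obeys.
(b) w g: profile 5-1 — obeys.
(c) l z p: profile 4-2-1 — obeys.
(d) ɾ s p: profile 4-2-1 — obeys.
(e) s ŋ: profile 2-3 — violates.
(f) l ʒ: profile 4-2 — obeys.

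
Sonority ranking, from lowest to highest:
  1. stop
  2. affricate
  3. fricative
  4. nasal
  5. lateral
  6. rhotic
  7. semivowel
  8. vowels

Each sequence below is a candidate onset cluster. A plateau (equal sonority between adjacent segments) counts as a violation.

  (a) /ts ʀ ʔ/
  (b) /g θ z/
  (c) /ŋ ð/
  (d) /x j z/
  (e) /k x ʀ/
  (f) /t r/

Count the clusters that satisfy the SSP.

2

(a) sonority 2-6-1: ill-formed.
(b) sonority 1-3-3: ill-formed.
(c) sonority 4-3: ill-formed.
(d) sonority 3-7-3: ill-formed.
(e) sonority 1-3-6: well-formed.
(f) sonority 1-6: well-formed.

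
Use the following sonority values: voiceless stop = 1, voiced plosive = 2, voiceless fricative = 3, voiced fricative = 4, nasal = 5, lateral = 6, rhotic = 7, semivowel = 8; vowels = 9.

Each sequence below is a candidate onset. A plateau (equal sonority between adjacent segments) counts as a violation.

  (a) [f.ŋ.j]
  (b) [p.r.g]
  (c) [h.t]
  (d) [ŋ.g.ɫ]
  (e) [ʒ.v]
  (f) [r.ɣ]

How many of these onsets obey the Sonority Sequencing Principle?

1

(a) sonority 3-5-8: well-formed.
(b) sonority 1-7-2: ill-formed.
(c) sonority 3-1: ill-formed.
(d) sonority 5-2-6: ill-formed.
(e) sonority 4-4: ill-formed.
(f) sonority 7-4: ill-formed.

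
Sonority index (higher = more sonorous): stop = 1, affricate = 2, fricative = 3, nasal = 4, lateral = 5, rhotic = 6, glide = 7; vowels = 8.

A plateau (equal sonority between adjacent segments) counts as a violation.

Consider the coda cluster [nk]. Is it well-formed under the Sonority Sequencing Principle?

/n/ is a nasal (sonority 4).
/k/ is a stop (sonority 1).
The profile 4-1 strictly falls, so the coda cluster satisfies the SSP.

yes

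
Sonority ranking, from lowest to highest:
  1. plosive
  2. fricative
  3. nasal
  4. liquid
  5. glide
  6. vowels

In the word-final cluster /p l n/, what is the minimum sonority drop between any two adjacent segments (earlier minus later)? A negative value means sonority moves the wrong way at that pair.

-3

/p/: plosive = 1.
/l/: liquid = 4.
/n/: nasal = 3.
/p/→/l/: change -3.
/l/→/n/: change +1.
Minimum = -3.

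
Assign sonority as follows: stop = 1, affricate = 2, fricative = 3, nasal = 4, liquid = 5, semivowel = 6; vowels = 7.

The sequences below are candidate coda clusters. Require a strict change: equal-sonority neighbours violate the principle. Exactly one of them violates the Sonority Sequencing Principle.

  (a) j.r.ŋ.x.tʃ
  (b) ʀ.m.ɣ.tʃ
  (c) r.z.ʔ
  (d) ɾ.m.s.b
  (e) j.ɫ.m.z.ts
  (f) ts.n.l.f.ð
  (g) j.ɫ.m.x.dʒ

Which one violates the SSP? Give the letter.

f

(a) 6-5-4-3-2 → obeys
(b) 5-4-3-2 → obeys
(c) 5-3-1 → obeys
(d) 5-4-3-1 → obeys
(e) 6-5-4-3-2 → obeys
(f) 2-4-5-3-3 → violates
(g) 6-5-4-3-2 → obeys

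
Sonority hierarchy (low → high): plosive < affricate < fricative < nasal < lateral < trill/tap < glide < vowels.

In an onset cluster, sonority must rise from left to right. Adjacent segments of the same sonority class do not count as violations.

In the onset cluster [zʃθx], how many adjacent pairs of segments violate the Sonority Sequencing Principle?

/z/ — fricative, sonority 3.
/ʃ/ — fricative, sonority 3.
/θ/ — fricative, sonority 3.
/x/ — fricative, sonority 3.
/z/→/ʃ/: 3→3 (plateau, allowed) — ok.
/ʃ/→/θ/: 3→3 (plateau, allowed) — ok.
/θ/→/x/: 3→3 (plateau, allowed) — ok.

0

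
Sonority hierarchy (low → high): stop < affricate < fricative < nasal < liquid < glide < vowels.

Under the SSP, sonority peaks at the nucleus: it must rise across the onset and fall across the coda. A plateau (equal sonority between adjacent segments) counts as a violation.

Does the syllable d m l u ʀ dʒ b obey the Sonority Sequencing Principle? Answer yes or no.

yes

Onset: /d/ is a stop (sonority 1), /m/ is a nasal (sonority 4), /l/ is a liquid (sonority 5); then the nucleus /u/ (sonority 7).
Onset profile 1-4-5-7 — rises to the nucleus.
Coda: /ʀ/ is a liquid (sonority 5), /dʒ/ is an affricate (sonority 2), /b/ is a stop (sonority 1).
Coda profile 7-5-2-1 — falls from the nucleus.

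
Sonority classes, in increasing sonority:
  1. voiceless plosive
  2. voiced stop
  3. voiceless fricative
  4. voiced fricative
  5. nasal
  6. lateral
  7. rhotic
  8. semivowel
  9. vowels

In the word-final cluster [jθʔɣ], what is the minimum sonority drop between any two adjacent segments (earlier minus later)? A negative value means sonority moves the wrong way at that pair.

/j/ is a semivowel (sonority 8).
/θ/ is a voiceless fricative (sonority 3).
/ʔ/ is a voiceless plosive (sonority 1).
/ɣ/ is a voiced fricative (sonority 4).
/j/→/θ/: change +5.
/θ/→/ʔ/: change +2.
/ʔ/→/ɣ/: change -3.
Minimum = -3.

-3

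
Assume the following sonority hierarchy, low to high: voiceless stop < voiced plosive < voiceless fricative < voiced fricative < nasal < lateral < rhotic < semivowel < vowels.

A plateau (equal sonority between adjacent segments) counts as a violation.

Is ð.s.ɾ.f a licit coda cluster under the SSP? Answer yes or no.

no

/ð/ — voiced fricative, sonority 4.
/s/ — voiceless fricative, sonority 3.
/ɾ/ — rhotic, sonority 7.
/f/ — voiceless fricative, sonority 3.
The profile is 4-3-7-3. Between /s/ (3) and /ɾ/ (7) sonority does not fall, so the cluster violates the SSP.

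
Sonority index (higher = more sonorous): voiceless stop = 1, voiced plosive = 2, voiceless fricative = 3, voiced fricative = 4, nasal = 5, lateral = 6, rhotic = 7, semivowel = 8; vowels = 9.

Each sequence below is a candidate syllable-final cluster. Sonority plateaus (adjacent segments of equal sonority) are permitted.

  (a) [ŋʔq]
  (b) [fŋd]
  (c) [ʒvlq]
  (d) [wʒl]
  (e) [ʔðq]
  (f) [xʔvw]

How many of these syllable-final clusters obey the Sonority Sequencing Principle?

(a) sonority 5-1-1: well-formed.
(b) sonority 3-5-2: ill-formed.
(c) sonority 4-4-6-1: ill-formed.
(d) sonority 8-4-6: ill-formed.
(e) sonority 1-4-1: ill-formed.
(f) sonority 3-1-4-8: ill-formed.

1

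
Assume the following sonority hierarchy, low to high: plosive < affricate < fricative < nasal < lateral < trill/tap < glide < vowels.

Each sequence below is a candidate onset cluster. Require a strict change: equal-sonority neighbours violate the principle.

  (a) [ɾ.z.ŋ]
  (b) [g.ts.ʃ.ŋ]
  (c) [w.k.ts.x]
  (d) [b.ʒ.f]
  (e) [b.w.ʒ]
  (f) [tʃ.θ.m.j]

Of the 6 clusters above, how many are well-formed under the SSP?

2

(a) sonority 6-3-4: ill-formed.
(b) sonority 1-2-3-4: well-formed.
(c) sonority 7-1-2-3: ill-formed.
(d) sonority 1-3-3: ill-formed.
(e) sonority 1-7-3: ill-formed.
(f) sonority 2-3-4-7: well-formed.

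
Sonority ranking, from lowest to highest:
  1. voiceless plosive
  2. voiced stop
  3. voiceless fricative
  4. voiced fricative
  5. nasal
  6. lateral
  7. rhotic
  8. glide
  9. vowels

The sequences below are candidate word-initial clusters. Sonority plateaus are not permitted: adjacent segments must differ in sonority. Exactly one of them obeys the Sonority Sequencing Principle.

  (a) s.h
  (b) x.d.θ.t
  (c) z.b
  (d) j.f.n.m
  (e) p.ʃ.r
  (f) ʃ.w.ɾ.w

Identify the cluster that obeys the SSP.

e

(a) sonority 3-3: ill-formed.
(b) sonority 3-2-3-1: ill-formed.
(c) sonority 4-2: ill-formed.
(d) sonority 8-3-5-5: ill-formed.
(e) sonority 1-3-7: well-formed.
(f) sonority 3-8-7-8: ill-formed.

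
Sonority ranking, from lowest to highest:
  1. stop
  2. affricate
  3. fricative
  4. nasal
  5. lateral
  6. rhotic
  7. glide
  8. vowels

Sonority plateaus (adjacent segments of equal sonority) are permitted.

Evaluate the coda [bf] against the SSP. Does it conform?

/b/ is a stop (sonority 1).
/f/ is a fricative (sonority 3).
The profile is 1-3. Between /b/ (1) and /f/ (3) sonority does not fall, so the cluster violates the SSP.

no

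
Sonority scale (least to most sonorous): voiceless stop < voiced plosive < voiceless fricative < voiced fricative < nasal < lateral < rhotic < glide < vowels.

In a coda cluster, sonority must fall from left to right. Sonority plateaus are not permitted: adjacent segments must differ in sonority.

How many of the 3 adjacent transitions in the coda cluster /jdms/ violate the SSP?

1

/j/: glide = 8.
/d/: voiced plosive = 2.
/m/: nasal = 5.
/s/: voiceless fricative = 3.
/j/→/d/: 8→2 (falls) — ok.
/d/→/m/: 2→5 (does not fall) — violation.
/m/→/s/: 5→3 (falls) — ok.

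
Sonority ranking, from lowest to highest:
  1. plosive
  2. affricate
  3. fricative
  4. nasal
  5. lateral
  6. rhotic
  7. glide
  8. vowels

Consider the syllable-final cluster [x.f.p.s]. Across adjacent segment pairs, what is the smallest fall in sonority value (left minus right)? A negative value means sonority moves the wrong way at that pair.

/x/: fricative = 3.
/f/: fricative = 3.
/p/: plosive = 1.
/s/: fricative = 3.
/x/→/f/: change +0.
/f/→/p/: change +2.
/p/→/s/: change -2.
Minimum = -2.

-2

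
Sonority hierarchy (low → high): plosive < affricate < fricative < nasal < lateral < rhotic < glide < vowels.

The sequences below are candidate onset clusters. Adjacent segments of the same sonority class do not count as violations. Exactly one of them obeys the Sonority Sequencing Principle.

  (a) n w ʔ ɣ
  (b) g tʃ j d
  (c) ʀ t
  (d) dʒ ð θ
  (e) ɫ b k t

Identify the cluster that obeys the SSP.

(a) n w ʔ ɣ: profile 4-7-1-3 — violates.
(b) g tʃ j d: profile 1-2-7-1 — violates.
(c) ʀ t: profile 6-1 — violates.
(d) dʒ ð θ: profile 2-3-3 — obeys.
(e) ɫ b k t: profile 5-1-1-1 — violates.

d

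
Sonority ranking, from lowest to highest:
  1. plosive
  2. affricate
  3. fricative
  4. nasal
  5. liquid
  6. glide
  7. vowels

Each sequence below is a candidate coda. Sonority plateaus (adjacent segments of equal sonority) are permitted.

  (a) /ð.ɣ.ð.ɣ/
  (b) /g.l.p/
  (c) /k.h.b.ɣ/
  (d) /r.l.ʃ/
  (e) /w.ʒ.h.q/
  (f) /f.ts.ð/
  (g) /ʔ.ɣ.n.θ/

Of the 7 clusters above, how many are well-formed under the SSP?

(a) /ð.ɣ.ð.ɣ/: profile 3-3-3-3 — obeys.
(b) /g.l.p/: profile 1-5-1 — violates.
(c) /k.h.b.ɣ/: profile 1-3-1-3 — violates.
(d) /r.l.ʃ/: profile 5-5-3 — obeys.
(e) /w.ʒ.h.q/: profile 6-3-3-1 — obeys.
(f) /f.ts.ð/: profile 3-2-3 — violates.
(g) /ʔ.ɣ.n.θ/: profile 1-3-4-3 — violates.

3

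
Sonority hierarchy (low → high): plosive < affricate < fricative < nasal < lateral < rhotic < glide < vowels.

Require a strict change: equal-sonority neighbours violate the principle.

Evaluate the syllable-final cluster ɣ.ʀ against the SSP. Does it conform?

no

/ɣ/ is a fricative (sonority 3).
/ʀ/ is a rhotic (sonority 6).
The profile is 3-6. Between /ɣ/ (3) and /ʀ/ (6) sonority does not fall, so the cluster violates the SSP.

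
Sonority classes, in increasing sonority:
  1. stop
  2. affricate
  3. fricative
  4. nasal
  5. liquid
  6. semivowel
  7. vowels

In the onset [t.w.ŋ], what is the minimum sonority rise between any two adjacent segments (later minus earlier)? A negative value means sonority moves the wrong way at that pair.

/t/: stop = 1.
/w/: semivowel = 6.
/ŋ/: nasal = 4.
/t/→/w/: change +5.
/w/→/ŋ/: change -2.
Minimum = -2.

-2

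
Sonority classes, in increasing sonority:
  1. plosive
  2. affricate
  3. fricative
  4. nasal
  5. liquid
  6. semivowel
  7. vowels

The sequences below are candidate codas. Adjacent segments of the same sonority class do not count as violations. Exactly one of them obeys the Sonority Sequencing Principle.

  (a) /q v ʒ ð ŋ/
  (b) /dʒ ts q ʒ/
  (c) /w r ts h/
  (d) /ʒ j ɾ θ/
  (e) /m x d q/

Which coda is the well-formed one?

(a) 1-3-3-3-4 → violates
(b) 2-2-1-3 → violates
(c) 6-5-2-3 → violates
(d) 3-6-5-3 → violates
(e) 4-3-1-1 → obeys

e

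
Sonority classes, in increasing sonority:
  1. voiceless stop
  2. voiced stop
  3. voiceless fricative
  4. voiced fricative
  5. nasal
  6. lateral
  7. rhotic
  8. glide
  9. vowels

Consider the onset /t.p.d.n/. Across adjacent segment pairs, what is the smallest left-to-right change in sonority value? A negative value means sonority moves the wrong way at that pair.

0

/t/: voiceless stop = 1.
/p/: voiceless stop = 1.
/d/: voiced stop = 2.
/n/: nasal = 5.
/t/→/p/: change +0.
/p/→/d/: change +1.
/d/→/n/: change +3.
Minimum = 0.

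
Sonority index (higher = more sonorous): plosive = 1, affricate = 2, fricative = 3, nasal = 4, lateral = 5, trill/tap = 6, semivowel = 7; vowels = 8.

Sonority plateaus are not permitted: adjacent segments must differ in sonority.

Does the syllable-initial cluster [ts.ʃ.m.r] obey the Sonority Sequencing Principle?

/ts/ — affricate, sonority 2.
/ʃ/ — fricative, sonority 3.
/m/ — nasal, sonority 4.
/r/ — trill/tap, sonority 6.
The profile 2-3-4-6 strictly rises, so the syllable-initial cluster satisfies the SSP.

yes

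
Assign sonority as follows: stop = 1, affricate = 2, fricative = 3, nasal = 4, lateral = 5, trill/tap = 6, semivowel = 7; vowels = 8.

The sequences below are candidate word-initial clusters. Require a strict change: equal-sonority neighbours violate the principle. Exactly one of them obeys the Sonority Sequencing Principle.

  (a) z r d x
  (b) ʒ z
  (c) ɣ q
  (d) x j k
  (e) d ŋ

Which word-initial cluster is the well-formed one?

e

(a) 3-6-1-3 → violates
(b) 3-3 → violates
(c) 3-1 → violates
(d) 3-7-1 → violates
(e) 1-4 → obeys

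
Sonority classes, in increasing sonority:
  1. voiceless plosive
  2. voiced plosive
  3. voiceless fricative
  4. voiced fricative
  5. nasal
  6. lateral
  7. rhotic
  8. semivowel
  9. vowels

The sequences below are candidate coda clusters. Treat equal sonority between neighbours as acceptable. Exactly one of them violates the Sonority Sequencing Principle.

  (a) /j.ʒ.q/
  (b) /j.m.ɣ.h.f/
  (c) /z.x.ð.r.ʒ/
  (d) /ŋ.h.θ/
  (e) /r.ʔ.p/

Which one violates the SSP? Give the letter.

c

(a) sonority 8-4-1: well-formed.
(b) sonority 8-5-4-3-3: well-formed.
(c) sonority 4-3-4-7-4: ill-formed.
(d) sonority 5-3-3: well-formed.
(e) sonority 7-1-1: well-formed.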